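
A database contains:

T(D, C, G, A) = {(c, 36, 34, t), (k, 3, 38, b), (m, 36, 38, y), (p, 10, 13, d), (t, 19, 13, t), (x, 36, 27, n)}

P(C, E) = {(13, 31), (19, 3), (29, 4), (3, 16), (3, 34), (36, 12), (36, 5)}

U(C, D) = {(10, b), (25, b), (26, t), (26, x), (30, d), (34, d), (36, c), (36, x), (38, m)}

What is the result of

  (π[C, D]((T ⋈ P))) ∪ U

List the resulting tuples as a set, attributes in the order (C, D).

{(10, b), (19, t), (25, b), (26, t), (26, x), (3, k), (30, d), (34, d), (36, c), (36, m), (36, x), (38, m)}

Natural join on C: {(c, 36, 34, t, 12), (c, 36, 34, t, 5), (k, 3, 38, b, 16), (k, 3, 38, b, 34), (m, 36, 38, y, 12), (m, 36, 38, y, 5), (t, 19, 13, t, 3), (x, 36, 27, n, 12), (x, 36, 27, n, 5)}
π[C, D]: project onto (C, D) (4 duplicate(s) eliminated) → {(19, t), (3, k), (36, c), (36, m), (36, x)}
Union: {(19, t), (3, k), (36, c), (36, m), (36, x)} with {(10, b), (25, b), (26, t), (26, x), (30, d), (34, d), (36, c), (36, x), (38, m)} → {(10, b), (19, t), (25, b), (26, t), (26, x), (3, k), (30, d), (34, d), (36, c), (36, m), (36, x), (38, m)}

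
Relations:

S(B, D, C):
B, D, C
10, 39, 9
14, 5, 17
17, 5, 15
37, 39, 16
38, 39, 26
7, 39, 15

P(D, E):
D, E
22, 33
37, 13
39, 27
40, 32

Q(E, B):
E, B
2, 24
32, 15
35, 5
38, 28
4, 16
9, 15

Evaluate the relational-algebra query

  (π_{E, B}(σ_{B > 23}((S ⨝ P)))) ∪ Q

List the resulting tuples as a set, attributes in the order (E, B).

Natural join on D: {(10, 39, 9, 27), (37, 39, 16, 27), (38, 39, 26, 27), (7, 39, 15, 27)}
σ[B > 23]: keep tuples satisfying B > 23 → {(37, 39, 16, 27), (38, 39, 26, 27)}
Keep only column(s) E, B: {(27, 37), (27, 38)}
Set union of the two operands is {(2, 24), (27, 37), (27, 38), (32, 15), (35, 5), (38, 28), (4, 16), (9, 15)}.

{(2, 24), (27, 37), (27, 38), (32, 15), (35, 5), (38, 28), (4, 16), (9, 15)}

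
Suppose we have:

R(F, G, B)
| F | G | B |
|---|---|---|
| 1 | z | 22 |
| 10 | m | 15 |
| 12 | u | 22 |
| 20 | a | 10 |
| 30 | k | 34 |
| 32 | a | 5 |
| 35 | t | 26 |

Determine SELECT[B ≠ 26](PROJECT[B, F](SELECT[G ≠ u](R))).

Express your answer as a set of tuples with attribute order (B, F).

Selection G ≠ u: {(1, z, 22), (10, m, 15), (20, a, 10), (30, k, 34), (32, a, 5), (35, t, 26)}
Projecting to B, F: {(10, 20), (15, 10), (22, 1), (26, 35), (34, 30), (5, 32)}
Selection B ≠ 26: {(10, 20), (15, 10), (22, 1), (34, 30), (5, 32)}

{(10, 20), (15, 10), (22, 1), (34, 30), (5, 32)}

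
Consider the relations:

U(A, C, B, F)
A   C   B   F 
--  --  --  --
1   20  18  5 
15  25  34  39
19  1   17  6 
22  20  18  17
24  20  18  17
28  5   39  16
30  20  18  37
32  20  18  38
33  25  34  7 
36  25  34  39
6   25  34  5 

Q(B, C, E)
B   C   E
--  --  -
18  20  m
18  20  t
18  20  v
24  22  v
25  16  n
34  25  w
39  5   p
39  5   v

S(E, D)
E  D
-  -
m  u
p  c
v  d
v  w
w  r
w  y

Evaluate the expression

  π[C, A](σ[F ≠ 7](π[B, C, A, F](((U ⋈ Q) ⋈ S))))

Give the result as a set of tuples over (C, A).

{(20, 1), (20, 22), (20, 24), (20, 30), (20, 32), (25, 15), (25, 36), (25, 6), (5, 28)}

Joining U and Q on C, B yields {(1, 20, 18, 5, m), (1, 20, 18, 5, t), (1, 20, 18, 5, v), (15, 25, 34, 39, w), (22, 20, 18, 17, m), (22, 20, 18, 17, t), (22, 20, 18, 17, v), (24, 20, 18, 17, m), (24, 20, 18, 17, t), (24, 20, 18, 17, v), (28, 5, 39, 16, p), (28, 5, 39, 16, v), (30, 20, 18, 37, m), (30, 20, 18, 37, t), (30, 20, 18, 37, v), (32, 20, 18, 38, m), (32, 20, 18, 38, t), (32, 20, 18, 38, v), (33, 25, 34, 7, w), (36, 25, 34, 39, w), (6, 25, 34, 5, w)}.
Joining (U ⋈ Q) and S on E yields {(1, 20, 18, 5, m, u), (1, 20, 18, 5, v, d), (1, 20, 18, 5, v, w), (15, 25, 34, 39, w, r), (15, 25, 34, 39, w, y), (22, 20, 18, 17, m, u), (22, 20, 18, 17, v, d), (22, 20, 18, 17, v, w), (24, 20, 18, 17, m, u), (24, 20, 18, 17, v, d), (24, 20, 18, 17, v, w), (28, 5, 39, 16, p, c), (28, 5, 39, 16, v, d), (28, 5, 39, 16, v, w), (30, 20, 18, 37, m, u), (30, 20, 18, 37, v, d), (30, 20, 18, 37, v, w), (32, 20, 18, 38, m, u), (32, 20, 18, 38, v, d), (32, 20, 18, 38, v, w), (33, 25, 34, 7, w, r), (33, 25, 34, 7, w, y), (36, 25, 34, 39, w, r), (36, 25, 34, 39, w, y), (6, 25, 34, 5, w, r), (6, 25, 34, 5, w, y)}.
Projecting to B, C, A, F (16 duplicate(s) eliminated): {(18, 20, 1, 5), (18, 20, 22, 17), (18, 20, 24, 17), (18, 20, 30, 37), (18, 20, 32, 38), (34, 25, 15, 39), (34, 25, 33, 7), (34, 25, 36, 39), (34, 25, 6, 5), (39, 5, 28, 16)}
Selection F ≠ 7: {(18, 20, 1, 5), (18, 20, 22, 17), (18, 20, 24, 17), (18, 20, 30, 37), (18, 20, 32, 38), (34, 25, 15, 39), (34, 25, 36, 39), (34, 25, 6, 5), (39, 5, 28, 16)}
Projecting to C, A: {(20, 1), (20, 22), (20, 24), (20, 30), (20, 32), (25, 15), (25, 36), (25, 6), (5, 28)}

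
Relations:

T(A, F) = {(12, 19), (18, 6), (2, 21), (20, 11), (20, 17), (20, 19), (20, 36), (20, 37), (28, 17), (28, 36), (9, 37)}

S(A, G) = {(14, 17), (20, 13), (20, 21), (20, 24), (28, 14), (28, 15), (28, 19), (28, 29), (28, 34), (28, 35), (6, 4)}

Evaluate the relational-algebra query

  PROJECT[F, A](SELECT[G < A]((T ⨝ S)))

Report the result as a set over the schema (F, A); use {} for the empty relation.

{(11, 20), (17, 20), (17, 28), (19, 20), (36, 20), (36, 28), (37, 20)}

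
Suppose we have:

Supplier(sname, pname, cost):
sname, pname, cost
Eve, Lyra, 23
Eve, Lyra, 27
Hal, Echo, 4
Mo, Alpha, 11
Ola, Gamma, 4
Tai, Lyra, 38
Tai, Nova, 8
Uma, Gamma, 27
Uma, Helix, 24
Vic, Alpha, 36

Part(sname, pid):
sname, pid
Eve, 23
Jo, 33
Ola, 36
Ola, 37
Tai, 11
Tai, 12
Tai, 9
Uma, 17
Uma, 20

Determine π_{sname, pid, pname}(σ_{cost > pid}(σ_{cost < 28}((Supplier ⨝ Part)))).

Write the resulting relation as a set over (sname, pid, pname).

{(Eve, 23, Lyra), (Uma, 17, Gamma), (Uma, 17, Helix), (Uma, 20, Gamma), (Uma, 20, Helix)}

Supplier ⋈ Part (natural join on sname): {(Eve, Lyra, 23, 23), (Eve, Lyra, 27, 23), (Ola, Gamma, 4, 36), (Ola, Gamma, 4, 37), (Tai, Lyra, 38, 11), (Tai, Lyra, 38, 12), (Tai, Lyra, 38, 9), (Tai, Nova, 8, 11), (Tai, Nova, 8, 12), (Tai, Nova, 8, 9), (Uma, Gamma, 27, 17), (Uma, Gamma, 27, 20), (Uma, Helix, 24, 17), (Uma, Helix, 24, 20)}
Filtering on cost < 28 leaves {(Eve, Lyra, 23, 23), (Eve, Lyra, 27, 23), (Ola, Gamma, 4, 36), (Ola, Gamma, 4, 37), (Tai, Nova, 8, 11), (Tai, Nova, 8, 12), (Tai, Nova, 8, 9), (Uma, Gamma, 27, 17), (Uma, Gamma, 27, 20), (Uma, Helix, 24, 17), (Uma, Helix, 24, 20)}.
Filtering on cost > pid leaves {(Eve, Lyra, 27, 23), (Uma, Gamma, 27, 17), (Uma, Gamma, 27, 20), (Uma, Helix, 24, 17), (Uma, Helix, 24, 20)}.
π_{sname, pid, pname} gives {(Eve, 23, Lyra), (Uma, 17, Gamma), (Uma, 17, Helix), (Uma, 20, Gamma), (Uma, 20, Helix)}.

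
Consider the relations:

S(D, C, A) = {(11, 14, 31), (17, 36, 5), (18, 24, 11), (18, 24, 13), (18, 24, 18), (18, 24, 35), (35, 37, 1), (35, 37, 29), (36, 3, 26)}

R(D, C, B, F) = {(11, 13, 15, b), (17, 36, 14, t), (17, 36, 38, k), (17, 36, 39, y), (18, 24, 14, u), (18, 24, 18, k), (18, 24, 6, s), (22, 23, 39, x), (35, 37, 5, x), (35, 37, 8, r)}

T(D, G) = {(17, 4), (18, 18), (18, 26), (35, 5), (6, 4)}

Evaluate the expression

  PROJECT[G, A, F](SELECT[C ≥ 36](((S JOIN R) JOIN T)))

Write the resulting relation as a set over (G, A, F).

S ⋈ R (natural join on D, C): {(17, 36, 5, 14, t), (17, 36, 5, 38, k), (17, 36, 5, 39, y), (18, 24, 11, 14, u), (18, 24, 11, 18, k), (18, 24, 11, 6, s), (18, 24, 13, 14, u), (18, 24, 13, 18, k), (18, 24, 13, 6, s), (18, 24, 18, 14, u), (18, 24, 18, 18, k), (18, 24, 18, 6, s), (18, 24, 35, 14, u), (18, 24, 35, 18, k), (18, 24, 35, 6, s), (35, 37, 1, 5, x), (35, 37, 1, 8, r), (35, 37, 29, 5, x), (35, 37, 29, 8, r)}
(S JOIN R) ⋈ T (natural join on D): {(17, 36, 5, 14, t, 4), (17, 36, 5, 38, k, 4), (17, 36, 5, 39, y, 4), (18, 24, 11, 14, u, 18), (18, 24, 11, 14, u, 26), (18, 24, 11, 18, k, 18), (18, 24, 11, 18, k, 26), (18, 24, 11, 6, s, 18), (18, 24, 11, 6, s, 26), (18, 24, 13, 14, u, 18), (18, 24, 13, 14, u, 26), (18, 24, 13, 18, k, 18), (18, 24, 13, 18, k, 26), (18, 24, 13, 6, s, 18), (18, 24, 13, 6, s, 26), (18, 24, 18, 14, u, 18), (18, 24, 18, 14, u, 26), (18, 24, 18, 18, k, 18), (18, 24, 18, 18, k, 26), (18, 24, 18, 6, s, 18), (18, 24, 18, 6, s, 26), (18, 24, 35, 14, u, 18), (18, 24, 35, 14, u, 26), (18, 24, 35, 18, k, 18), (18, 24, 35, 18, k, 26), (18, 24, 35, 6, s, 18), (18, 24, 35, 6, s, 26), (35, 37, 1, 5, x, 5), (35, 37, 1, 8, r, 5), (35, 37, 29, 5, x, 5), (35, 37, 29, 8, r, 5)}
Selection C ≥ 36: {(17, 36, 5, 14, t, 4), (17, 36, 5, 38, k, 4), (17, 36, 5, 39, y, 4), (35, 37, 1, 5, x, 5), (35, 37, 1, 8, r, 5), (35, 37, 29, 5, x, 5), (35, 37, 29, 8, r, 5)}
π[G, A, F]: project onto (G, A, F) → {(4, 5, k), (4, 5, t), (4, 5, y), (5, 1, r), (5, 1, x), (5, 29, r), (5, 29, x)}

{(4, 5, k), (4, 5, t), (4, 5, y), (5, 1, r), (5, 1, x), (5, 29, r), (5, 29, x)}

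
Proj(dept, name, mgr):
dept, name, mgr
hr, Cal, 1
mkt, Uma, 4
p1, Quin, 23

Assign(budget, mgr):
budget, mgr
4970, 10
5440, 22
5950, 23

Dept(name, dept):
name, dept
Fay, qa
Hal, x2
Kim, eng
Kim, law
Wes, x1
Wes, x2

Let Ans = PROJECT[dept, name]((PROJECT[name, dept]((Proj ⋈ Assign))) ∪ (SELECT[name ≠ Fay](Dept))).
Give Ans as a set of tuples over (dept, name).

{(eng, Kim), (law, Kim), (p1, Quin), (x1, Wes), (x2, Hal), (x2, Wes)}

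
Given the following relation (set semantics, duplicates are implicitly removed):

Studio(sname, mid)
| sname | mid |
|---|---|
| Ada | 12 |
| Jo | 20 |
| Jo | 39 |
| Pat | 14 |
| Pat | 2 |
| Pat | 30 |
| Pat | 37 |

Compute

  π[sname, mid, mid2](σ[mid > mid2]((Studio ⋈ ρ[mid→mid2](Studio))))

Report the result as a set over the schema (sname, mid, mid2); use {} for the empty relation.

ρ[mid→mid2]: schema becomes (sname, mid2); tuples unchanged.
Joining Studio and ρ[mid→mid2](Studio) on sname yields {(Ada, 12, 12), (Jo, 20, 20), (Jo, 20, 39), (Jo, 39, 20), (Jo, 39, 39), (Pat, 14, 14), (Pat, 14, 2), (Pat, 14, 30), (Pat, 14, 37), (Pat, 2, 14), (Pat, 2, 2), (Pat, 2, 30), (Pat, 2, 37), (Pat, 30, 14), (Pat, 30, 2), (Pat, 30, 30), (Pat, 30, 37), (Pat, 37, 14), (Pat, 37, 2), (Pat, 37, 30), (Pat, 37, 37)}.
Apply σ_{mid > mid2}; surviving tuples: {(Jo, 39, 20), (Pat, 14, 2), (Pat, 30, 14), (Pat, 30, 2), (Pat, 37, 14), (Pat, 37, 2), (Pat, 37, 30)}
π_{sname, mid, mid2} gives {(Jo, 39, 20), (Pat, 14, 2), (Pat, 30, 14), (Pat, 30, 2), (Pat, 37, 14), (Pat, 37, 2), (Pat, 37, 30)}.

{(Jo, 39, 20), (Pat, 14, 2), (Pat, 30, 14), (Pat, 30, 2), (Pat, 37, 14), (Pat, 37, 2), (Pat, 37, 30)}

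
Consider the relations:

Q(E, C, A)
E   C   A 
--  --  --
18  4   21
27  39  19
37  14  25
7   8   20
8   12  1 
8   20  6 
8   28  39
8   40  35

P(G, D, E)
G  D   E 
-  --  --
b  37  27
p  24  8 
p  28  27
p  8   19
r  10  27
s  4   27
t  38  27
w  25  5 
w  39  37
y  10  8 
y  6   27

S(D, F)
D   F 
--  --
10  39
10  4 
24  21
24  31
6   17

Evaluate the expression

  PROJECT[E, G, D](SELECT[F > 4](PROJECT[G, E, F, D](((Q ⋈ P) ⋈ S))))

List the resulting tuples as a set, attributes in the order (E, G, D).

{(27, r, 10), (27, y, 6), (8, p, 24), (8, y, 10)}

Joining Q and P on E yields {(27, 39, 19, b, 37), (27, 39, 19, p, 28), (27, 39, 19, r, 10), (27, 39, 19, s, 4), (27, 39, 19, t, 38), (27, 39, 19, y, 6), (37, 14, 25, w, 39), (8, 12, 1, p, 24), (8, 12, 1, y, 10), (8, 20, 6, p, 24), (8, 20, 6, y, 10), (8, 28, 39, p, 24), (8, 28, 39, y, 10), (8, 40, 35, p, 24), (8, 40, 35, y, 10)}.
Joining (Q ⋈ P) and S on D yields {(27, 39, 19, r, 10, 39), (27, 39, 19, r, 10, 4), (27, 39, 19, y, 6, 17), (8, 12, 1, p, 24, 21), (8, 12, 1, p, 24, 31), (8, 12, 1, y, 10, 39), (8, 12, 1, y, 10, 4), (8, 20, 6, p, 24, 21), (8, 20, 6, p, 24, 31), (8, 20, 6, y, 10, 39), (8, 20, 6, y, 10, 4), (8, 28, 39, p, 24, 21), (8, 28, 39, p, 24, 31), (8, 28, 39, y, 10, 39), (8, 28, 39, y, 10, 4), (8, 40, 35, p, 24, 21), (8, 40, 35, p, 24, 31), (8, 40, 35, y, 10, 39), (8, 40, 35, y, 10, 4)}.
π_{G, E, F, D} gives {(p, 8, 21, 24), (p, 8, 31, 24), (r, 27, 39, 10), (r, 27, 4, 10), (y, 27, 17, 6), (y, 8, 39, 10), (y, 8, 4, 10)} (12 duplicate(s) eliminated).
σ[F > 4]: keep tuples satisfying F > 4 → {(p, 8, 21, 24), (p, 8, 31, 24), (r, 27, 39, 10), (y, 27, 17, 6), (y, 8, 39, 10)}
π_{E, G, D} gives {(27, r, 10), (27, y, 6), (8, p, 24), (8, y, 10)} (1 duplicate(s) eliminated).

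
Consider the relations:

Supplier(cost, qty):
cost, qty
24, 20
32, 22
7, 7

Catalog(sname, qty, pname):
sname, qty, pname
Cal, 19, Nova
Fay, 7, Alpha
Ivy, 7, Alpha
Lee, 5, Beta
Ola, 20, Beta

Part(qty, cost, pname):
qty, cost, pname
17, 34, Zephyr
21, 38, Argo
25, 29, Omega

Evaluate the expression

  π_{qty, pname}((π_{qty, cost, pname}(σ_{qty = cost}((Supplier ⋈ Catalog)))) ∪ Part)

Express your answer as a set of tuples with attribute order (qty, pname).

Natural join on qty: {(24, 20, Ola, Beta), (7, 7, Fay, Alpha), (7, 7, Ivy, Alpha)}
Apply σ_{qty = cost}; surviving tuples: {(7, 7, Fay, Alpha), (7, 7, Ivy, Alpha)}
π[qty, cost, pname]: project onto (qty, cost, pname) (1 duplicate(s) eliminated) → {(7, 7, Alpha)}
Union: {(7, 7, Alpha)} with {(17, 34, Zephyr), (21, 38, Argo), (25, 29, Omega)} → {(17, 34, Zephyr), (21, 38, Argo), (25, 29, Omega), (7, 7, Alpha)}
π[qty, pname]: project onto (qty, pname) → {(17, Zephyr), (21, Argo), (25, Omega), (7, Alpha)}

{(17, Zephyr), (21, Argo), (25, Omega), (7, Alpha)}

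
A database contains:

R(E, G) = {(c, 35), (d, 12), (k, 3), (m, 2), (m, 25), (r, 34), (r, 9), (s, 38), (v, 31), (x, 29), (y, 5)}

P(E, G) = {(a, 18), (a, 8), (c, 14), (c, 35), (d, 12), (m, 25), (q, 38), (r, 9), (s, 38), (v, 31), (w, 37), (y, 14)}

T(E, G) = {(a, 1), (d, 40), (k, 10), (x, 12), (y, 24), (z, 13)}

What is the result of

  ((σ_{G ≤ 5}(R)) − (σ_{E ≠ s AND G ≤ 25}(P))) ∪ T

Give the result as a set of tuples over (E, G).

{(a, 1), (d, 40), (k, 10), (k, 3), (m, 2), (x, 12), (y, 24), (y, 5), (z, 13)}

Selection G ≤ 5: {(k, 3), (m, 2), (y, 5)}
Selection E ≠ s AND G ≤ 25: {(a, 18), (a, 8), (c, 14), (d, 12), (m, 25), (r, 9), (y, 14)}
Difference: {(k, 3), (m, 2), (y, 5)} with {(a, 18), (a, 8), (c, 14), (d, 12), (m, 25), (r, 9), (y, 14)} → {(k, 3), (m, 2), (y, 5)}
Union: {(k, 3), (m, 2), (y, 5)} with {(a, 1), (d, 40), (k, 10), (x, 12), (y, 24), (z, 13)} → {(a, 1), (d, 40), (k, 10), (k, 3), (m, 2), (x, 12), (y, 24), (y, 5), (z, 13)}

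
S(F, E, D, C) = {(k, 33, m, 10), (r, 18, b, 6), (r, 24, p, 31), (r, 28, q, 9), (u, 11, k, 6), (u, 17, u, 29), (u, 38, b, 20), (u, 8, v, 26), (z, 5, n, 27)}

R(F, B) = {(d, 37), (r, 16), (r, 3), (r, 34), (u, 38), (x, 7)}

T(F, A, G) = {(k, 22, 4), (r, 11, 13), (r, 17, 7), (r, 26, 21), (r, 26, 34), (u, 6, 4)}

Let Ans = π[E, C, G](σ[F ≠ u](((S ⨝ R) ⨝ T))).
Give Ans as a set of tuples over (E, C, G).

{(18, 6, 13), (18, 6, 21), (18, 6, 34), (18, 6, 7), (24, 31, 13), (24, 31, 21), (24, 31, 34), (24, 31, 7), (28, 9, 13), (28, 9, 21), (28, 9, 34), (28, 9, 7)}

Natural join on F: {(r, 18, b, 6, 16), (r, 18, b, 6, 3), (r, 18, b, 6, 34), (r, 24, p, 31, 16), (r, 24, p, 31, 3), (r, 24, p, 31, 34), (r, 28, q, 9, 16), (r, 28, q, 9, 3), (r, 28, q, 9, 34), (u, 11, k, 6, 38), (u, 17, u, 29, 38), (u, 38, b, 20, 38), (u, 8, v, 26, 38)}
Natural join on F: {(r, 18, b, 6, 16, 11, 13), (r, 18, b, 6, 16, 17, 7), (r, 18, b, 6, 16, 26, 21), (r, 18, b, 6, 16, 26, 34), (r, 18, b, 6, 3, 11, 13), (r, 18, b, 6, 3, 17, 7), (r, 18, b, 6, 3, 26, 21), (r, 18, b, 6, 3, 26, 34), (r, 18, b, 6, 34, 11, 13), (r, 18, b, 6, 34, 17, 7), (r, 18, b, 6, 34, 26, 21), (r, 18, b, 6, 34, 26, 34), (r, 24, p, 31, 16, 11, 13), (r, 24, p, 31, 16, 17, 7), (r, 24, p, 31, 16, 26, 21), (r, 24, p, 31, 16, 26, 34), (r, 24, p, 31, 3, 11, 13), (r, 24, p, 31, 3, 17, 7), (r, 24, p, 31, 3, 26, 21), (r, 24, p, 31, 3, 26, 34), (r, 24, p, 31, 34, 11, 13), (r, 24, p, 31, 34, 17, 7), (r, 24, p, 31, 34, 26, 21), (r, 24, p, 31, 34, 26, 34), (r, 28, q, 9, 16, 11, 13), (r, 28, q, 9, 16, 17, 7), (r, 28, q, 9, 16, 26, 21), (r, 28, q, 9, 16, 26, 34), (r, 28, q, 9, 3, 11, 13), (r, 28, q, 9, 3, 17, 7), (r, 28, q, 9, 3, 26, 21), (r, 28, q, 9, 3, 26, 34), (r, 28, q, 9, 34, 11, 13), (r, 28, q, 9, 34, 17, 7), (r, 28, q, 9, 34, 26, 21), (r, 28, q, 9, 34, 26, 34), (u, 11, k, 6, 38, 6, 4), (u, 17, u, 29, 38, 6, 4), (u, 38, b, 20, 38, 6, 4), (u, 8, v, 26, 38, 6, 4)}
Selection F ≠ u: {(r, 18, b, 6, 16, 11, 13), (r, 18, b, 6, 16, 17, 7), (r, 18, b, 6, 16, 26, 21), (r, 18, b, 6, 16, 26, 34), (r, 18, b, 6, 3, 11, 13), (r, 18, b, 6, 3, 17, 7), (r, 18, b, 6, 3, 26, 21), (r, 18, b, 6, 3, 26, 34), (r, 18, b, 6, 34, 11, 13), (r, 18, b, 6, 34, 17, 7), (r, 18, b, 6, 34, 26, 21), (r, 18, b, 6, 34, 26, 34), (r, 24, p, 31, 16, 11, 13), (r, 24, p, 31, 16, 17, 7), (r, 24, p, 31, 16, 26, 21), (r, 24, p, 31, 16, 26, 34), (r, 24, p, 31, 3, 11, 13), (r, 24, p, 31, 3, 17, 7), (r, 24, p, 31, 3, 26, 21), (r, 24, p, 31, 3, 26, 34), (r, 24, p, 31, 34, 11, 13), (r, 24, p, 31, 34, 17, 7), (r, 24, p, 31, 34, 26, 21), (r, 24, p, 31, 34, 26, 34), (r, 28, q, 9, 16, 11, 13), (r, 28, q, 9, 16, 17, 7), (r, 28, q, 9, 16, 26, 21), (r, 28, q, 9, 16, 26, 34), (r, 28, q, 9, 3, 11, 13), (r, 28, q, 9, 3, 17, 7), (r, 28, q, 9, 3, 26, 21), (r, 28, q, 9, 3, 26, 34), (r, 28, q, 9, 34, 11, 13), (r, 28, q, 9, 34, 17, 7), (r, 28, q, 9, 34, 26, 21), (r, 28, q, 9, 34, 26, 34)}
π_{E, C, G} gives {(18, 6, 13), (18, 6, 21), (18, 6, 34), (18, 6, 7), (24, 31, 13), (24, 31, 21), (24, 31, 34), (24, 31, 7), (28, 9, 13), (28, 9, 21), (28, 9, 34), (28, 9, 7)} (24 duplicate(s) eliminated).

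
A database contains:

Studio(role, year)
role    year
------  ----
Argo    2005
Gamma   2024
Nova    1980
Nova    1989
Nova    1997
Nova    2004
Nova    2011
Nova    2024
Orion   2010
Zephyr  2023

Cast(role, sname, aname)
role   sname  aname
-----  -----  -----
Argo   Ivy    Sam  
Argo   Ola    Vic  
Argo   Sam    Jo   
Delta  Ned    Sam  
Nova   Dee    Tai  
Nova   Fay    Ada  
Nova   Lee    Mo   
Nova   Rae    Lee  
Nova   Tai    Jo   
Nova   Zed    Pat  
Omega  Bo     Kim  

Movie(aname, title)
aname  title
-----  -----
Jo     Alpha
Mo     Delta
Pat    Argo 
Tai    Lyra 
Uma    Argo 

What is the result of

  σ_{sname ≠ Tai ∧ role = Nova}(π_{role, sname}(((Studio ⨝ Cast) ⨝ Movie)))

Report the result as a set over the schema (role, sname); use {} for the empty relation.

Natural join on role: {(Argo, 2005, Ivy, Sam), (Argo, 2005, Ola, Vic), (Argo, 2005, Sam, Jo), (Nova, 1980, Dee, Tai), (Nova, 1980, Fay, Ada), (Nova, 1980, Lee, Mo), (Nova, 1980, Rae, Lee), (Nova, 1980, Tai, Jo), (Nova, 1980, Zed, Pat), (Nova, 1989, Dee, Tai), (Nova, 1989, Fay, Ada), (Nova, 1989, Lee, Mo), (Nova, 1989, Rae, Lee), (Nova, 1989, Tai, Jo), (Nova, 1989, Zed, Pat), (Nova, 1997, Dee, Tai), (Nova, 1997, Fay, Ada), (Nova, 1997, Lee, Mo), (Nova, 1997, Rae, Lee), (Nova, 1997, Tai, Jo), (Nova, 1997, Zed, Pat), (Nova, 2004, Dee, Tai), (Nova, 2004, Fay, Ada), (Nova, 2004, Lee, Mo), (Nova, 2004, Rae, Lee), (Nova, 2004, Tai, Jo), (Nova, 2004, Zed, Pat), (Nova, 2011, Dee, Tai), (Nova, 2011, Fay, Ada), (Nova, 2011, Lee, Mo), (Nova, 2011, Rae, Lee), (Nova, 2011, Tai, Jo), (Nova, 2011, Zed, Pat), (Nova, 2024, Dee, Tai), (Nova, 2024, Fay, Ada), (Nova, 2024, Lee, Mo), (Nova, 2024, Rae, Lee), (Nova, 2024, Tai, Jo), (Nova, 2024, Zed, Pat)}
Natural join on aname: {(Argo, 2005, Sam, Jo, Alpha), (Nova, 1980, Dee, Tai, Lyra), (Nova, 1980, Lee, Mo, Delta), (Nova, 1980, Tai, Jo, Alpha), (Nova, 1980, Zed, Pat, Argo), (Nova, 1989, Dee, Tai, Lyra), (Nova, 1989, Lee, Mo, Delta), (Nova, 1989, Tai, Jo, Alpha), (Nova, 1989, Zed, Pat, Argo), (Nova, 1997, Dee, Tai, Lyra), (Nova, 1997, Lee, Mo, Delta), (Nova, 1997, Tai, Jo, Alpha), (Nova, 1997, Zed, Pat, Argo), (Nova, 2004, Dee, Tai, Lyra), (Nova, 2004, Lee, Mo, Delta), (Nova, 2004, Tai, Jo, Alpha), (Nova, 2004, Zed, Pat, Argo), (Nova, 2011, Dee, Tai, Lyra), (Nova, 2011, Lee, Mo, Delta), (Nova, 2011, Tai, Jo, Alpha), (Nova, 2011, Zed, Pat, Argo), (Nova, 2024, Dee, Tai, Lyra), (Nova, 2024, Lee, Mo, Delta), (Nova, 2024, Tai, Jo, Alpha), (Nova, 2024, Zed, Pat, Argo)}
π[role, sname]: project onto (role, sname) (20 duplicate(s) eliminated) → {(Argo, Sam), (Nova, Dee), (Nova, Lee), (Nova, Tai), (Nova, Zed)}
Filtering on sname ≠ Tai ∧ role = Nova leaves {(Nova, Dee), (Nova, Lee), (Nova, Zed)}.

{(Nova, Dee), (Nova, Lee), (Nova, Zed)}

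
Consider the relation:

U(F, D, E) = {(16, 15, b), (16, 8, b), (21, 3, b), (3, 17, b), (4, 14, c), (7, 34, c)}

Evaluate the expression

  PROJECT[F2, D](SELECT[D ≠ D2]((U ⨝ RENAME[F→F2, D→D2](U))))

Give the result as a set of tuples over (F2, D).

ρ[F→F2, D→D2]: schema becomes (F2, D2, E); tuples unchanged.
U ⋈ RENAME[F→F2, D→D2](U) (natural join on E): {(16, 15, b, 16, 15), (16, 15, b, 16, 8), (16, 15, b, 21, 3), (16, 15, b, 3, 17), (16, 8, b, 16, 15), (16, 8, b, 16, 8), (16, 8, b, 21, 3), (16, 8, b, 3, 17), (21, 3, b, 16, 15), (21, 3, b, 16, 8), (21, 3, b, 21, 3), (21, 3, b, 3, 17), (3, 17, b, 16, 15), (3, 17, b, 16, 8), (3, 17, b, 21, 3), (3, 17, b, 3, 17), (4, 14, c, 4, 14), (4, 14, c, 7, 34), (7, 34, c, 4, 14), (7, 34, c, 7, 34)}
Apply σ_{D ≠ D2}; surviving tuples: {(16, 15, b, 16, 8), (16, 15, b, 21, 3), (16, 15, b, 3, 17), (16, 8, b, 16, 15), (16, 8, b, 21, 3), (16, 8, b, 3, 17), (21, 3, b, 16, 15), (21, 3, b, 16, 8), (21, 3, b, 3, 17), (3, 17, b, 16, 15), (3, 17, b, 16, 8), (3, 17, b, 21, 3), (4, 14, c, 7, 34), (7, 34, c, 4, 14)}
π[F2, D]: project onto (F2, D) (2 duplicate(s) eliminated) → {(16, 15), (16, 17), (16, 3), (16, 8), (21, 15), (21, 17), (21, 8), (3, 15), (3, 3), (3, 8), (4, 34), (7, 14)}

{(16, 15), (16, 17), (16, 3), (16, 8), (21, 15), (21, 17), (21, 8), (3, 15), (3, 3), (3, 8), (4, 34), (7, 14)}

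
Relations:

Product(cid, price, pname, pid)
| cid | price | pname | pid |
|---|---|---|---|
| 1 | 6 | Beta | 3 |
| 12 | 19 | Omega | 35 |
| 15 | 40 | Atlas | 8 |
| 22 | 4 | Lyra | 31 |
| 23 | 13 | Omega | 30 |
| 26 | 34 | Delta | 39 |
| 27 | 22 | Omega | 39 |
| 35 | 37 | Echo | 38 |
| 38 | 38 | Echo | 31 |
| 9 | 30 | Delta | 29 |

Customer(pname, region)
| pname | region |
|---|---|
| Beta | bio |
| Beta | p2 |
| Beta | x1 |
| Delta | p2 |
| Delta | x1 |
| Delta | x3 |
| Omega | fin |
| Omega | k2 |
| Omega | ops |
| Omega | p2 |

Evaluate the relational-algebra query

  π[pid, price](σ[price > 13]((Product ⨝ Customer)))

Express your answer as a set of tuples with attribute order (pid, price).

{(29, 30), (35, 19), (39, 22), (39, 34)}

Joining Product and Customer on pname yields {(1, 6, Beta, 3, bio), (1, 6, Beta, 3, p2), (1, 6, Beta, 3, x1), (12, 19, Omega, 35, fin), (12, 19, Omega, 35, k2), (12, 19, Omega, 35, ops), (12, 19, Omega, 35, p2), (23, 13, Omega, 30, fin), (23, 13, Omega, 30, k2), (23, 13, Omega, 30, ops), (23, 13, Omega, 30, p2), (26, 34, Delta, 39, p2), (26, 34, Delta, 39, x1), (26, 34, Delta, 39, x3), (27, 22, Omega, 39, fin), (27, 22, Omega, 39, k2), (27, 22, Omega, 39, ops), (27, 22, Omega, 39, p2), (9, 30, Delta, 29, p2), (9, 30, Delta, 29, x1), (9, 30, Delta, 29, x3)}.
Apply σ_{price > 13}; surviving tuples: {(12, 19, Omega, 35, fin), (12, 19, Omega, 35, k2), (12, 19, Omega, 35, ops), (12, 19, Omega, 35, p2), (26, 34, Delta, 39, p2), (26, 34, Delta, 39, x1), (26, 34, Delta, 39, x3), (27, 22, Omega, 39, fin), (27, 22, Omega, 39, k2), (27, 22, Omega, 39, ops), (27, 22, Omega, 39, p2), (9, 30, Delta, 29, p2), (9, 30, Delta, 29, x1), (9, 30, Delta, 29, x3)}
π_{pid, price} gives {(29, 30), (35, 19), (39, 22), (39, 34)} (10 duplicate(s) eliminated).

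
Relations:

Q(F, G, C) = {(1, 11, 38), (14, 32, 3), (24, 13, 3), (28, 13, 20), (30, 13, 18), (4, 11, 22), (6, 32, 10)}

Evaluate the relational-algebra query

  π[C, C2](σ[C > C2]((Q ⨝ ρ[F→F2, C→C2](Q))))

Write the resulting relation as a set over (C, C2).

{(10, 3), (18, 3), (20, 18), (20, 3), (38, 22)}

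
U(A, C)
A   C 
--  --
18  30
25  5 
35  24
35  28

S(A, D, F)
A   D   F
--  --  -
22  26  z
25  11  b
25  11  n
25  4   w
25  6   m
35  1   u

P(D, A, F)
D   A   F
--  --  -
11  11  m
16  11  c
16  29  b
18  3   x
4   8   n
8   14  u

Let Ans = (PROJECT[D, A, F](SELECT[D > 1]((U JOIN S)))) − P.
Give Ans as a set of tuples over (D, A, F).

{(11, 25, b), (11, 25, n), (4, 25, w), (6, 25, m)}

Natural join on A: {(25, 5, 11, b), (25, 5, 11, n), (25, 5, 4, w), (25, 5, 6, m), (35, 24, 1, u), (35, 28, 1, u)}
Selection D > 1: {(25, 5, 11, b), (25, 5, 11, n), (25, 5, 4, w), (25, 5, 6, m)}
π_{D, A, F} gives {(11, 25, b), (11, 25, n), (4, 25, w), (6, 25, m)}.
Difference: {(11, 25, b), (11, 25, n), (4, 25, w), (6, 25, m)} with {(11, 11, m), (16, 11, c), (16, 29, b), (18, 3, x), (4, 8, n), (8, 14, u)} → {(11, 25, b), (11, 25, n), (4, 25, w), (6, 25, m)}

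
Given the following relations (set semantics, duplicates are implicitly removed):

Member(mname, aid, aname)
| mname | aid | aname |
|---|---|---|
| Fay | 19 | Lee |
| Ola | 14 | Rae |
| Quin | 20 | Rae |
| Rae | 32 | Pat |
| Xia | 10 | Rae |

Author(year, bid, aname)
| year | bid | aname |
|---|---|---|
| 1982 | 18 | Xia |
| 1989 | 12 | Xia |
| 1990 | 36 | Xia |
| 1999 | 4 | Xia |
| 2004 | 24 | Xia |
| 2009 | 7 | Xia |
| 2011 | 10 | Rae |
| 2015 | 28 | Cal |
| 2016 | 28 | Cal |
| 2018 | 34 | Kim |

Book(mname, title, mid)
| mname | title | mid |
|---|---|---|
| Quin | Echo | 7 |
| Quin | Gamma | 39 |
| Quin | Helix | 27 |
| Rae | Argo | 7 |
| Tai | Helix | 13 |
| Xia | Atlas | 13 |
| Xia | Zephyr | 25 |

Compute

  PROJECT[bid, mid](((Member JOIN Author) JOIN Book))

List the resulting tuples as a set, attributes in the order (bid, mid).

{(10, 13), (10, 25), (10, 27), (10, 39), (10, 7)}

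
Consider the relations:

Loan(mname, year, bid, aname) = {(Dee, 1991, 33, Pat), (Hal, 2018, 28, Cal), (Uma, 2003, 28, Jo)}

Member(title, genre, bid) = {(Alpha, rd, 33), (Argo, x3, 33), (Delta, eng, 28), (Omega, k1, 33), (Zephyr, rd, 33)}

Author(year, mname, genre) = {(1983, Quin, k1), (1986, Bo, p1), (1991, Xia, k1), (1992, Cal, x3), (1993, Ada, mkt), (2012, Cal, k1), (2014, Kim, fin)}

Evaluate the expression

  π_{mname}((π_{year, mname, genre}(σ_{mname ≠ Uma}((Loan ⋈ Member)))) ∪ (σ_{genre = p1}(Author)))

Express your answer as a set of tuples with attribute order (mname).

{Bo, Dee, Hal}

Joining Loan and Member on bid yields {(Dee, 1991, 33, Pat, Alpha, rd), (Dee, 1991, 33, Pat, Argo, x3), (Dee, 1991, 33, Pat, Omega, k1), (Dee, 1991, 33, Pat, Zephyr, rd), (Hal, 2018, 28, Cal, Delta, eng), (Uma, 2003, 28, Jo, Delta, eng)}.
Filtering on mname ≠ Uma leaves {(Dee, 1991, 33, Pat, Alpha, rd), (Dee, 1991, 33, Pat, Argo, x3), (Dee, 1991, 33, Pat, Omega, k1), (Dee, 1991, 33, Pat, Zephyr, rd), (Hal, 2018, 28, Cal, Delta, eng)}.
π_{year, mname, genre} gives {(1991, Dee, k1), (1991, Dee, rd), (1991, Dee, x3), (2018, Hal, eng)} (1 duplicate(s) eliminated).
Filtering on genre = p1 leaves {(1986, Bo, p1)}.
Union: {(1991, Dee, k1), (1991, Dee, rd), (1991, Dee, x3), (2018, Hal, eng)} with {(1986, Bo, p1)} → {(1986, Bo, p1), (1991, Dee, k1), (1991, Dee, rd), (1991, Dee, x3), (2018, Hal, eng)}
π_{mname} gives {Bo, Dee, Hal} (2 duplicate(s) eliminated).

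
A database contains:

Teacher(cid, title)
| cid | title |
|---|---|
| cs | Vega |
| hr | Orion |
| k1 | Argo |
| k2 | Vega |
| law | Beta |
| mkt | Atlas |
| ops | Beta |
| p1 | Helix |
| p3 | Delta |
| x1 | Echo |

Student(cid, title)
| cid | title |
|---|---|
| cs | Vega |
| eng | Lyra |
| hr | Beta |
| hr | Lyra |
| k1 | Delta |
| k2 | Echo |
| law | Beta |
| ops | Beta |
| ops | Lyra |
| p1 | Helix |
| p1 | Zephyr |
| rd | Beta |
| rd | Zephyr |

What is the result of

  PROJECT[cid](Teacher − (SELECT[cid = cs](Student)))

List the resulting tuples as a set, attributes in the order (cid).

{hr, k1, k2, law, mkt, ops, p1, p3, x1}

σ[cid = cs]: keep tuples satisfying cid = cs → {(cs, Vega)}
Taking the difference: {(hr, Orion), (k1, Argo), (k2, Vega), (law, Beta), (mkt, Atlas), (ops, Beta), (p1, Helix), (p3, Delta), (x1, Echo)}
Keep only column(s) cid: {hr, k1, k2, law, mkt, ops, p1, p3, x1}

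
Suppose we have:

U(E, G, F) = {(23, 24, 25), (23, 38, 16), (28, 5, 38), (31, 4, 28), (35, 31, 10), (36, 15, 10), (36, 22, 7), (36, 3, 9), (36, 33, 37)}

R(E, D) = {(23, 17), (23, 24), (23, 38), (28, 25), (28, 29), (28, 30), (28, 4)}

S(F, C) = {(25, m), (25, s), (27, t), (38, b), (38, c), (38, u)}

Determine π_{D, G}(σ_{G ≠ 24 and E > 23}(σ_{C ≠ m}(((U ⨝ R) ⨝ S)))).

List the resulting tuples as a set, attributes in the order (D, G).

Joining U and R on E yields {(23, 24, 25, 17), (23, 24, 25, 24), (23, 24, 25, 38), (23, 38, 16, 17), (23, 38, 16, 24), (23, 38, 16, 38), (28, 5, 38, 25), (28, 5, 38, 29), (28, 5, 38, 30), (28, 5, 38, 4)}.
Joining (U ⨝ R) and S on F yields {(23, 24, 25, 17, m), (23, 24, 25, 17, s), (23, 24, 25, 24, m), (23, 24, 25, 24, s), (23, 24, 25, 38, m), (23, 24, 25, 38, s), (28, 5, 38, 25, b), (28, 5, 38, 25, c), (28, 5, 38, 25, u), (28, 5, 38, 29, b), (28, 5, 38, 29, c), (28, 5, 38, 29, u), (28, 5, 38, 30, b), (28, 5, 38, 30, c), (28, 5, 38, 30, u), (28, 5, 38, 4, b), (28, 5, 38, 4, c), (28, 5, 38, 4, u)}.
Selection C ≠ m: {(23, 24, 25, 17, s), (23, 24, 25, 24, s), (23, 24, 25, 38, s), (28, 5, 38, 25, b), (28, 5, 38, 25, c), (28, 5, 38, 25, u), (28, 5, 38, 29, b), (28, 5, 38, 29, c), (28, 5, 38, 29, u), (28, 5, 38, 30, b), (28, 5, 38, 30, c), (28, 5, 38, 30, u), (28, 5, 38, 4, b), (28, 5, 38, 4, c), (28, 5, 38, 4, u)}
Selection G ≠ 24 and E > 23: {(28, 5, 38, 25, b), (28, 5, 38, 25, c), (28, 5, 38, 25, u), (28, 5, 38, 29, b), (28, 5, 38, 29, c), (28, 5, 38, 29, u), (28, 5, 38, 30, b), (28, 5, 38, 30, c), (28, 5, 38, 30, u), (28, 5, 38, 4, b), (28, 5, 38, 4, c), (28, 5, 38, 4, u)}
π_{D, G} gives {(25, 5), (29, 5), (30, 5), (4, 5)} (8 duplicate(s) eliminated).

{(25, 5), (29, 5), (30, 5), (4, 5)}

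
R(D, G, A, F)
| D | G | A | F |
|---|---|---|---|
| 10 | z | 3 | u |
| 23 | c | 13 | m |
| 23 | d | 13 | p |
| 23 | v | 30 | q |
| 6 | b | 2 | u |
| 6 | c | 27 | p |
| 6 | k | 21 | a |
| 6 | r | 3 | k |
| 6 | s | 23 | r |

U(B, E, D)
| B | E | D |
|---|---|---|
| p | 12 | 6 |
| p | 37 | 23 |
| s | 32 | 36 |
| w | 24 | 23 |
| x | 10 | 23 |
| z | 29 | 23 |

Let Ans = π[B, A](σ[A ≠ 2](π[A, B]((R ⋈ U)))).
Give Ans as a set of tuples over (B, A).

{(p, 13), (p, 21), (p, 23), (p, 27), (p, 3), (p, 30), (w, 13), (w, 30), (x, 13), (x, 30), (z, 13), (z, 30)}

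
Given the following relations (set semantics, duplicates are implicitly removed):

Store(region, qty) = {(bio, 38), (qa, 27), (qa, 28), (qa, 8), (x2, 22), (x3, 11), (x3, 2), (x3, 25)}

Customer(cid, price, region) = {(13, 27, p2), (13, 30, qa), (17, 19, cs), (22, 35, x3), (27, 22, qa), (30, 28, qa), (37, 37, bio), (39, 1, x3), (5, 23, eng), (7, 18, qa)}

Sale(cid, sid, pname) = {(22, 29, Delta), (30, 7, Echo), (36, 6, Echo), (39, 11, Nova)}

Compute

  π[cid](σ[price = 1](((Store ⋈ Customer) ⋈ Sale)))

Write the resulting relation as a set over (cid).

{39}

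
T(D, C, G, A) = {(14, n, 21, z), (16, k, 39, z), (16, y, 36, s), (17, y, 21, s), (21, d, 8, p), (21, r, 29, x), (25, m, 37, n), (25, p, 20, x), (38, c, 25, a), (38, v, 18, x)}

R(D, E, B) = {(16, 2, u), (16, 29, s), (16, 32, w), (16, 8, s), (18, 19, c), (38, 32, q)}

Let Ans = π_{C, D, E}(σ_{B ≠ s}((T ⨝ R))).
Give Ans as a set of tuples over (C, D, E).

{(c, 38, 32), (k, 16, 2), (k, 16, 32), (v, 38, 32), (y, 16, 2), (y, 16, 32)}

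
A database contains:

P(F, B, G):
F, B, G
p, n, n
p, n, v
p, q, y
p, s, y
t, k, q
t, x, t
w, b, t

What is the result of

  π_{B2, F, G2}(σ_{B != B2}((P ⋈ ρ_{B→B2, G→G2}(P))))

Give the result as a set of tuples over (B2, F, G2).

ρ[B→B2, G→G2]: schema becomes (F, B2, G2); tuples unchanged.
Natural join on F: {(p, n, n, n, n), (p, n, n, n, v), (p, n, n, q, y), (p, n, n, s, y), (p, n, v, n, n), (p, n, v, n, v), (p, n, v, q, y), (p, n, v, s, y), (p, q, y, n, n), (p, q, y, n, v), (p, q, y, q, y), (p, q, y, s, y), (p, s, y, n, n), (p, s, y, n, v), (p, s, y, q, y), (p, s, y, s, y), (t, k, q, k, q), (t, k, q, x, t), (t, x, t, k, q), (t, x, t, x, t), (w, b, t, b, t)}
σ[B != B2]: keep tuples satisfying B != B2 → {(p, n, n, q, y), (p, n, n, s, y), (p, n, v, q, y), (p, n, v, s, y), (p, q, y, n, n), (p, q, y, n, v), (p, q, y, s, y), (p, s, y, n, n), (p, s, y, n, v), (p, s, y, q, y), (t, k, q, x, t), (t, x, t, k, q)}
π_{B2, F, G2} gives {(k, t, q), (n, p, n), (n, p, v), (q, p, y), (s, p, y), (x, t, t)} (6 duplicate(s) eliminated).

{(k, t, q), (n, p, n), (n, p, v), (q, p, y), (s, p, y), (x, t, t)}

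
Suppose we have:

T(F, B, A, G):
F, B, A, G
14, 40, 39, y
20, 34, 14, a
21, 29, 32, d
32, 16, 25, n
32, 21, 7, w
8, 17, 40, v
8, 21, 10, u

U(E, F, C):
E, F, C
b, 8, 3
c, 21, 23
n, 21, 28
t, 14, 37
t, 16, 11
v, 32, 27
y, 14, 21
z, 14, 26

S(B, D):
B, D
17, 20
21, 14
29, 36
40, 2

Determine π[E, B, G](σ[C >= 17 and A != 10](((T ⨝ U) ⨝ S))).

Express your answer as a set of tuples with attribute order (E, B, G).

Joining T and U on F yields {(14, 40, 39, y, t, 37), (14, 40, 39, y, y, 21), (14, 40, 39, y, z, 26), (21, 29, 32, d, c, 23), (21, 29, 32, d, n, 28), (32, 16, 25, n, v, 27), (32, 21, 7, w, v, 27), (8, 17, 40, v, b, 3), (8, 21, 10, u, b, 3)}.
Joining (T ⨝ U) and S on B yields {(14, 40, 39, y, t, 37, 2), (14, 40, 39, y, y, 21, 2), (14, 40, 39, y, z, 26, 2), (21, 29, 32, d, c, 23, 36), (21, 29, 32, d, n, 28, 36), (32, 21, 7, w, v, 27, 14), (8, 17, 40, v, b, 3, 20), (8, 21, 10, u, b, 3, 14)}.
σ[C >= 17 and A != 10]: keep tuples satisfying C >= 17 and A != 10 → {(14, 40, 39, y, t, 37, 2), (14, 40, 39, y, y, 21, 2), (14, 40, 39, y, z, 26, 2), (21, 29, 32, d, c, 23, 36), (21, 29, 32, d, n, 28, 36), (32, 21, 7, w, v, 27, 14)}
Keep only column(s) E, B, G: {(c, 29, d), (n, 29, d), (t, 40, y), (v, 21, w), (y, 40, y), (z, 40, y)}

{(c, 29, d), (n, 29, d), (t, 40, y), (v, 21, w), (y, 40, y), (z, 40, y)}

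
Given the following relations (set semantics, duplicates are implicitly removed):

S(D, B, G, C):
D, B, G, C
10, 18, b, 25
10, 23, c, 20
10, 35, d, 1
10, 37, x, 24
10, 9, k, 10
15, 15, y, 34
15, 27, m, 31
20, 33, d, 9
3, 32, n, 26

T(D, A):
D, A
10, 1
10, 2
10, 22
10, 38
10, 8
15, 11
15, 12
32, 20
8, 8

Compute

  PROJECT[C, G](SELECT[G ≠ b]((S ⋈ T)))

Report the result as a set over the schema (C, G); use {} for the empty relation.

S ⋈ T (natural join on D): {(10, 18, b, 25, 1), (10, 18, b, 25, 2), (10, 18, b, 25, 22), (10, 18, b, 25, 38), (10, 18, b, 25, 8), (10, 23, c, 20, 1), (10, 23, c, 20, 2), (10, 23, c, 20, 22), (10, 23, c, 20, 38), (10, 23, c, 20, 8), (10, 35, d, 1, 1), (10, 35, d, 1, 2), (10, 35, d, 1, 22), (10, 35, d, 1, 38), (10, 35, d, 1, 8), (10, 37, x, 24, 1), (10, 37, x, 24, 2), (10, 37, x, 24, 22), (10, 37, x, 24, 38), (10, 37, x, 24, 8), (10, 9, k, 10, 1), (10, 9, k, 10, 2), (10, 9, k, 10, 22), (10, 9, k, 10, 38), (10, 9, k, 10, 8), (15, 15, y, 34, 11), (15, 15, y, 34, 12), (15, 27, m, 31, 11), (15, 27, m, 31, 12)}
Filtering on G ≠ b leaves {(10, 23, c, 20, 1), (10, 23, c, 20, 2), (10, 23, c, 20, 22), (10, 23, c, 20, 38), (10, 23, c, 20, 8), (10, 35, d, 1, 1), (10, 35, d, 1, 2), (10, 35, d, 1, 22), (10, 35, d, 1, 38), (10, 35, d, 1, 8), (10, 37, x, 24, 1), (10, 37, x, 24, 2), (10, 37, x, 24, 22), (10, 37, x, 24, 38), (10, 37, x, 24, 8), (10, 9, k, 10, 1), (10, 9, k, 10, 2), (10, 9, k, 10, 22), (10, 9, k, 10, 38), (10, 9, k, 10, 8), (15, 15, y, 34, 11), (15, 15, y, 34, 12), (15, 27, m, 31, 11), (15, 27, m, 31, 12)}.
Keep only column(s) C, G (18 duplicate(s) eliminated): {(1, d), (10, k), (20, c), (24, x), (31, m), (34, y)}

{(1, d), (10, k), (20, c), (24, x), (31, m), (34, y)}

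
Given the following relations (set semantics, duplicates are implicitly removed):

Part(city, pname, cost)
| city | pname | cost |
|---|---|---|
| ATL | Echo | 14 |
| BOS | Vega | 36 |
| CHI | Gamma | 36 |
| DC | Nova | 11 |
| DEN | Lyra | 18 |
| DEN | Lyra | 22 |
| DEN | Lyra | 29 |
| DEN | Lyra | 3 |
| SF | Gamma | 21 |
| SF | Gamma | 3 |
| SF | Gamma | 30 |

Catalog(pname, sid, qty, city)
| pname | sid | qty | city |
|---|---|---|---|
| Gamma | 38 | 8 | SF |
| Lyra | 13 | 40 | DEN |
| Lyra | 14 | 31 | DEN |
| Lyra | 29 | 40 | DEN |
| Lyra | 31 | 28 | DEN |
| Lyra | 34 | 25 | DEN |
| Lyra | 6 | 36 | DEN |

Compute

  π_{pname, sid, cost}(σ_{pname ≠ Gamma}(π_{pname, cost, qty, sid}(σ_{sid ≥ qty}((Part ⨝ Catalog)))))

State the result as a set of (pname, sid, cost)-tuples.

{(Lyra, 31, 18), (Lyra, 31, 22), (Lyra, 31, 29), (Lyra, 31, 3), (Lyra, 34, 18), (Lyra, 34, 22), (Lyra, 34, 29), (Lyra, 34, 3)}

Part ⋈ Catalog (natural join on city, pname): {(DEN, Lyra, 18, 13, 40), (DEN, Lyra, 18, 14, 31), (DEN, Lyra, 18, 29, 40), (DEN, Lyra, 18, 31, 28), (DEN, Lyra, 18, 34, 25), (DEN, Lyra, 18, 6, 36), (DEN, Lyra, 22, 13, 40), (DEN, Lyra, 22, 14, 31), (DEN, Lyra, 22, 29, 40), (DEN, Lyra, 22, 31, 28), (DEN, Lyra, 22, 34, 25), (DEN, Lyra, 22, 6, 36), (DEN, Lyra, 29, 13, 40), (DEN, Lyra, 29, 14, 31), (DEN, Lyra, 29, 29, 40), (DEN, Lyra, 29, 31, 28), (DEN, Lyra, 29, 34, 25), (DEN, Lyra, 29, 6, 36), (DEN, Lyra, 3, 13, 40), (DEN, Lyra, 3, 14, 31), (DEN, Lyra, 3, 29, 40), (DEN, Lyra, 3, 31, 28), (DEN, Lyra, 3, 34, 25), (DEN, Lyra, 3, 6, 36), (SF, Gamma, 21, 38, 8), (SF, Gamma, 3, 38, 8), (SF, Gamma, 30, 38, 8)}
Selection sid ≥ qty: {(DEN, Lyra, 18, 31, 28), (DEN, Lyra, 18, 34, 25), (DEN, Lyra, 22, 31, 28), (DEN, Lyra, 22, 34, 25), (DEN, Lyra, 29, 31, 28), (DEN, Lyra, 29, 34, 25), (DEN, Lyra, 3, 31, 28), (DEN, Lyra, 3, 34, 25), (SF, Gamma, 21, 38, 8), (SF, Gamma, 3, 38, 8), (SF, Gamma, 30, 38, 8)}
π_{pname, cost, qty, sid} gives {(Gamma, 21, 8, 38), (Gamma, 3, 8, 38), (Gamma, 30, 8, 38), (Lyra, 18, 25, 34), (Lyra, 18, 28, 31), (Lyra, 22, 25, 34), (Lyra, 22, 28, 31), (Lyra, 29, 25, 34), (Lyra, 29, 28, 31), (Lyra, 3, 25, 34), (Lyra, 3, 28, 31)}.
Selection pname ≠ Gamma: {(Lyra, 18, 25, 34), (Lyra, 18, 28, 31), (Lyra, 22, 25, 34), (Lyra, 22, 28, 31), (Lyra, 29, 25, 34), (Lyra, 29, 28, 31), (Lyra, 3, 25, 34), (Lyra, 3, 28, 31)}
π_{pname, sid, cost} gives {(Lyra, 31, 18), (Lyra, 31, 22), (Lyra, 31, 29), (Lyra, 31, 3), (Lyra, 34, 18), (Lyra, 34, 22), (Lyra, 34, 29), (Lyra, 34, 3)}.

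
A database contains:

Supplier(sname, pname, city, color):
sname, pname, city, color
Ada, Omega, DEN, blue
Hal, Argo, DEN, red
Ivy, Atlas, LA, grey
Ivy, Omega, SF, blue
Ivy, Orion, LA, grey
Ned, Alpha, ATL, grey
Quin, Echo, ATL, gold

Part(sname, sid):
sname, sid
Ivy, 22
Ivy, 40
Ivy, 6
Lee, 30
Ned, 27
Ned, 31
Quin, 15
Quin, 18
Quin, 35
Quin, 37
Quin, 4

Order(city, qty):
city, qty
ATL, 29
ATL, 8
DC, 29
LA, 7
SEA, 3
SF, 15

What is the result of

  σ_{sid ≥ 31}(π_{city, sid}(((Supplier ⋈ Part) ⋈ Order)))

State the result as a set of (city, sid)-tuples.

{(ATL, 31), (ATL, 35), (ATL, 37), (LA, 40), (SF, 40)}

Natural join on sname: {(Ivy, Atlas, LA, grey, 22), (Ivy, Atlas, LA, grey, 40), (Ivy, Atlas, LA, grey, 6), (Ivy, Omega, SF, blue, 22), (Ivy, Omega, SF, blue, 40), (Ivy, Omega, SF, blue, 6), (Ivy, Orion, LA, grey, 22), (Ivy, Orion, LA, grey, 40), (Ivy, Orion, LA, grey, 6), (Ned, Alpha, ATL, grey, 27), (Ned, Alpha, ATL, grey, 31), (Quin, Echo, ATL, gold, 15), (Quin, Echo, ATL, gold, 18), (Quin, Echo, ATL, gold, 35), (Quin, Echo, ATL, gold, 37), (Quin, Echo, ATL, gold, 4)}
Natural join on city: {(Ivy, Atlas, LA, grey, 22, 7), (Ivy, Atlas, LA, grey, 40, 7), (Ivy, Atlas, LA, grey, 6, 7), (Ivy, Omega, SF, blue, 22, 15), (Ivy, Omega, SF, blue, 40, 15), (Ivy, Omega, SF, blue, 6, 15), (Ivy, Orion, LA, grey, 22, 7), (Ivy, Orion, LA, grey, 40, 7), (Ivy, Orion, LA, grey, 6, 7), (Ned, Alpha, ATL, grey, 27, 29), (Ned, Alpha, ATL, grey, 27, 8), (Ned, Alpha, ATL, grey, 31, 29), (Ned, Alpha, ATL, grey, 31, 8), (Quin, Echo, ATL, gold, 15, 29), (Quin, Echo, ATL, gold, 15, 8), (Quin, Echo, ATL, gold, 18, 29), (Quin, Echo, ATL, gold, 18, 8), (Quin, Echo, ATL, gold, 35, 29), (Quin, Echo, ATL, gold, 35, 8), (Quin, Echo, ATL, gold, 37, 29), (Quin, Echo, ATL, gold, 37, 8), (Quin, Echo, ATL, gold, 4, 29), (Quin, Echo, ATL, gold, 4, 8)}
Projecting to city, sid (10 duplicate(s) eliminated): {(ATL, 15), (ATL, 18), (ATL, 27), (ATL, 31), (ATL, 35), (ATL, 37), (ATL, 4), (LA, 22), (LA, 40), (LA, 6), (SF, 22), (SF, 40), (SF, 6)}
Apply σ_{sid ≥ 31}; surviving tuples: {(ATL, 31), (ATL, 35), (ATL, 37), (LA, 40), (SF, 40)}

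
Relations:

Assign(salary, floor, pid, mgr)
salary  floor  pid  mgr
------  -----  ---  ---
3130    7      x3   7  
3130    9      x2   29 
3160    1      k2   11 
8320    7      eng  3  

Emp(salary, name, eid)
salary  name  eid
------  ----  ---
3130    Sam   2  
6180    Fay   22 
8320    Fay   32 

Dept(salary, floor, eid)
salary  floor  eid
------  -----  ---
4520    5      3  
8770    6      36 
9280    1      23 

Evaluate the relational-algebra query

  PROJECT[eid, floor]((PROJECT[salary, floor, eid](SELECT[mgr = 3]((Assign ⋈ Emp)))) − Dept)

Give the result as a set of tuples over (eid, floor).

Assign ⋈ Emp (natural join on salary): {(3130, 7, x3, 7, Sam, 2), (3130, 9, x2, 29, Sam, 2), (8320, 7, eng, 3, Fay, 32)}
Apply σ_{mgr = 3}; surviving tuples: {(8320, 7, eng, 3, Fay, 32)}
π_{salary, floor, eid} gives {(8320, 7, 32)}.
Taking the difference: {(8320, 7, 32)}
π_{eid, floor} gives {(32, 7)}.

{(32, 7)}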